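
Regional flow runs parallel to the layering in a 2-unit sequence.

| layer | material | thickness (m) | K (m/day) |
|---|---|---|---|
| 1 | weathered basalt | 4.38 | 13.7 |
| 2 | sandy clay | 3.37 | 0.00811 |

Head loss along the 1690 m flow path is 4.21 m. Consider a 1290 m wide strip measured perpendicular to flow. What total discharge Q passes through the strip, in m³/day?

Flow is parallel to layering, so each bed carries its own Darcy discharge and the transmissivities add.
Σ(K_i·b_i) = 13.7×4.38 + 0.00811×3.37 = 60.03 m²/day.
Hydraulic gradient i = Δh / L = 4.21 / 1690 = 0.002491.
Q = Σ(K_i·b_i) · W · i = 60.03 × 1290 × 0.002491 = 192.9 m³/day.

193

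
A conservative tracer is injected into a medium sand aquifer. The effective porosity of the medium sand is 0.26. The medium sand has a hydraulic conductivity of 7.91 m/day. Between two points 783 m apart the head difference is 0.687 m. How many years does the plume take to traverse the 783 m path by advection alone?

80.3

Hydraulic gradient i = Δh / L = 0.687 / 783 = 0.0008774.
Darcy flux q = K · i = 7.910 × 0.0008774 = 0.006940 m/day.
Seepage velocity v = q / n_e = 0.006940 / 0.26 = 0.02669 m/day.
Travel time t = L / v = 783 / 0.02669 = 29333 days = 80.31 years.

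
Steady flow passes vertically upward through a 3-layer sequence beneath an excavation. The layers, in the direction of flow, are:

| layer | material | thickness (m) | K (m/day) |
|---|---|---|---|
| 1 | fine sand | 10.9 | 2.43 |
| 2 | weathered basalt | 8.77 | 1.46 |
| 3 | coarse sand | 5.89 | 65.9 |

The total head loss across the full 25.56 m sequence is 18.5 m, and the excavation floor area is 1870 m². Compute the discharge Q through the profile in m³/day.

Flow is perpendicular to layering, so the layers act in series and the equivalent K is the thickness-weighted harmonic mean.
Total thickness L = 10.9 + 8.77 + 5.89 = 25.56 m.
Σ(b_i/K_i) = 10.9/2.43 + 8.77/1.46 + 5.89/65.9 = 10.58 d.
K_eq = L / Σ(b_i/K_i) = 25.56 / 10.58 = 2.415 m/day.
Q = K_eq · A · (Δh/L) = 2.415 × 1870 × (18.5/25.56) = 3269 m³/day.

3270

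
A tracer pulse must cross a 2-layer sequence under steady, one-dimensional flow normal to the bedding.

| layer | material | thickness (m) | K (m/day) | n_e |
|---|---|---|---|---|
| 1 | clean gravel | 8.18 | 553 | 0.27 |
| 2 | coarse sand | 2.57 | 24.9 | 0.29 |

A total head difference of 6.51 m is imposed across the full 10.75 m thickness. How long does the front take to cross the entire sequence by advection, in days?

With flow normal to the layers, continuity requires the same specific discharge q through every layer.
Σ(b_i/K_i) = 8.18/553 + 2.57/24.9 = 0.1180 d.
q = Δh / Σ(b_i/K_i) = 6.51 / 0.1180 = 55.17 m/day.
In each layer the seepage velocity is v_i = q/n_i, so the layer transit time is t_i = b_i·n_i / q:
  layer 1 (clean gravel): t_1 = 8.18 × 0.27 / 55.17 = 0.04003 d
  layer 2 (coarse sand): t_2 = 2.57 × 0.29 / 55.17 = 0.01351 d
Total t = Σ t_i = 0.05354 days.

0.0535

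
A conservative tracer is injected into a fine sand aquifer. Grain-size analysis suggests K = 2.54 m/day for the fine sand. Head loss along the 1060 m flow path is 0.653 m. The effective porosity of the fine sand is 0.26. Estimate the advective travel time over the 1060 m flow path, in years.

482

Hydraulic gradient i = Δh / L = 0.653 / 1060 = 0.0006160.
Darcy flux q = K · i = 2.540 × 0.0006160 = 0.001565 m/day.
Seepage velocity v = q / n_e = 0.001565 / 0.26 = 0.006018 m/day.
Travel time t = L / v = 1060 / 0.006018 = 1.761e+05 days = 482.2 years.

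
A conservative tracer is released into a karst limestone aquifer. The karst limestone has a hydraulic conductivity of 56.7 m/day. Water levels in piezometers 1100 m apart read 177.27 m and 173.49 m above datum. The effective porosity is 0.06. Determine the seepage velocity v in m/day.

Hydraulic gradient i = (177.27 − 173.49) / 1100 = 3.78 / 1100 = 0.003436.
Darcy flux q = K · i = 56.70 × 0.003436 = 0.1948 m/day.
Seepage velocity v = q / n_e = 0.1948 / 0.06 = 3.247 m/day.

3.25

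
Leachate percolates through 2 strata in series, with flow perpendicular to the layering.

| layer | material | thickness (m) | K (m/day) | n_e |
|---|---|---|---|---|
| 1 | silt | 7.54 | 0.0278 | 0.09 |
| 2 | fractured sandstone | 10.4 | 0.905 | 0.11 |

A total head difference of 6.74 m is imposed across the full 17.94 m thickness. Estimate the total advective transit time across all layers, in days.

With flow normal to the layers, continuity requires the same specific discharge q through every layer.
Σ(b_i/K_i) = 7.54/0.0278 + 10.4/0.905 = 282.7 d.
q = Δh / Σ(b_i/K_i) = 6.74 / 282.7 = 0.02384 m/day.
In each layer the seepage velocity is v_i = q/n_i, so the layer transit time is t_i = b_i·n_i / q:
  layer 1 (silt): t_1 = 7.54 × 0.09 / 0.02384 = 28.46 d
  layer 2 (fractured sandstone): t_2 = 10.4 × 0.11 / 0.02384 = 47.99 d
Total t = Σ t_i = 76.45 days.

76.5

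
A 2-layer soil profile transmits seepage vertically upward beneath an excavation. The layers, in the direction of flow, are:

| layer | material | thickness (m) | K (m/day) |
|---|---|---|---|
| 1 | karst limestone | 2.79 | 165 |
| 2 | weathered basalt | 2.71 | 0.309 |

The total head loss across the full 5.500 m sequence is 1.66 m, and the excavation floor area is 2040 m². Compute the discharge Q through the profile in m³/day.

385

Flow is perpendicular to layering, so the layers act in series and the equivalent K is the thickness-weighted harmonic mean.
Total thickness L = 2.79 + 2.71 = 5.500 m.
Σ(b_i/K_i) = 2.79/165 + 2.71/0.309 = 8.787 d.
K_eq = L / Σ(b_i/K_i) = 5.500 / 8.787 = 0.6259 m/day.
Q = K_eq · A · (Δh/L) = 0.6259 × 2040 × (1.66/5.500) = 385.4 m³/day.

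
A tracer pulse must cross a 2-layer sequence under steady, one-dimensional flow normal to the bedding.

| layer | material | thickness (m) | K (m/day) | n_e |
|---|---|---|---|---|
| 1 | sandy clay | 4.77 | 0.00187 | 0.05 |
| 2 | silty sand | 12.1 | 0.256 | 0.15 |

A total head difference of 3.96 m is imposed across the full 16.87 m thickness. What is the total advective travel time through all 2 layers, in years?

With flow normal to the layers, continuity requires the same specific discharge q through every layer.
Σ(b_i/K_i) = 4.77/0.00187 + 12.1/0.256 = 2598 d.
q = Δh / Σ(b_i/K_i) = 3.96 / 2598 = 0.001524 m/day.
In each layer the seepage velocity is v_i = q/n_i, so the layer transit time is t_i = b_i·n_i / q:
  layer 1 (sandy clay): t_1 = 4.77 × 0.05 / 0.001524 = 156.5 d
  layer 2 (silty sand): t_2 = 12.1 × 0.15 / 0.001524 = 1191 d
Total t = Σ t_i = 1347 days = 3.689 years.

3.69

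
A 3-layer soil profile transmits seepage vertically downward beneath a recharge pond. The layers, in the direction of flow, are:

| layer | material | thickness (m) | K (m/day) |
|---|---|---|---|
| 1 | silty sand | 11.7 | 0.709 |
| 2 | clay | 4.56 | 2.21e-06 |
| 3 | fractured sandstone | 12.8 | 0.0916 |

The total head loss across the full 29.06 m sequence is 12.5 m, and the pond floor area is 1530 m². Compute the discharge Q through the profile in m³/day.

0.00927

Flow is perpendicular to layering, so the layers act in series and the equivalent K is the thickness-weighted harmonic mean.
Total thickness L = 11.7 + 4.56 + 12.8 = 29.06 m.
Σ(b_i/K_i) = 11.7/0.709 + 4.56/2.21e-06 + 12.8/0.0916 = 2.064e+06 d.
K_eq = L / Σ(b_i/K_i) = 29.06 / 2.064e+06 = 1.408e-05 m/day.
Q = K_eq · A · (Δh/L) = 1.408e-05 × 1530 × (12.5/29.06) = 0.009268 m³/day.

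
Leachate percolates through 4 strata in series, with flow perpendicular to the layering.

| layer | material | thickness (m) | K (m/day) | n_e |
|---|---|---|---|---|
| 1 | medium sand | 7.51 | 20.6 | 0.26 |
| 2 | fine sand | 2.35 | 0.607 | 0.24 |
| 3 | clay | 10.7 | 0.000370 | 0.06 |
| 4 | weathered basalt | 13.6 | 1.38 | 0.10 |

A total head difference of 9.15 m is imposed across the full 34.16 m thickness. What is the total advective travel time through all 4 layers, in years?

39.1

With flow normal to the layers, continuity requires the same specific discharge q through every layer.
Σ(b_i/K_i) = 7.51/20.6 + 2.35/0.607 + 10.7/0.000370 + 13.6/1.38 = 28933 d.
q = Δh / Σ(b_i/K_i) = 9.15 / 28933 = 0.0003162 m/day.
In each layer the seepage velocity is v_i = q/n_i, so the layer transit time is t_i = b_i·n_i / q:
  layer 1 (medium sand): t_1 = 7.51 × 0.26 / 0.0003162 = 6174 d
  layer 2 (fine sand): t_2 = 2.35 × 0.24 / 0.0003162 = 1783 d
  layer 3 (clay): t_3 = 10.7 × 0.06 / 0.0003162 = 2030 d
  layer 4 (weathered basalt): t_4 = 13.6 × 0.10 / 0.0003162 = 4300 d
Total t = Σ t_i = 14288 days = 39.12 years.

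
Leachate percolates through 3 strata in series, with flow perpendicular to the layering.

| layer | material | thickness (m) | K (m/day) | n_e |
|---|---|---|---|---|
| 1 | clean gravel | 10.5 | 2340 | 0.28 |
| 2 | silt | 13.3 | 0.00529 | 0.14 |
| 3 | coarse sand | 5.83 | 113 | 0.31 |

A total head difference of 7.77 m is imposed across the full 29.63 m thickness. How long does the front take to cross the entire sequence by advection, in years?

With flow normal to the layers, continuity requires the same specific discharge q through every layer.
Σ(b_i/K_i) = 10.5/2340 + 13.3/0.00529 + 5.83/113 = 2514 d.
q = Δh / Σ(b_i/K_i) = 7.77 / 2514 = 0.003090 m/day.
In each layer the seepage velocity is v_i = q/n_i, so the layer transit time is t_i = b_i·n_i / q:
  layer 1 (clean gravel): t_1 = 10.5 × 0.28 / 0.003090 = 951.3 d
  layer 2 (silt): t_2 = 13.3 × 0.14 / 0.003090 = 602.5 d
  layer 3 (coarse sand): t_3 = 5.83 × 0.31 / 0.003090 = 584.8 d
Total t = Σ t_i = 2139 days = 5.855 years.

5.86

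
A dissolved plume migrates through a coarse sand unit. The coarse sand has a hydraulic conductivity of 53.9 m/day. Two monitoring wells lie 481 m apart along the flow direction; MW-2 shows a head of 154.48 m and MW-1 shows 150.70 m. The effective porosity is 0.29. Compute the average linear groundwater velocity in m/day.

1.46

Hydraulic gradient i = (154.48 − 150.70) / 481 = 3.78 / 481 = 0.007859.
Darcy flux q = K · i = 53.90 × 0.007859 = 0.4236 m/day.
Seepage velocity v = q / n_e = 0.4236 / 0.29 = 1.461 m/day.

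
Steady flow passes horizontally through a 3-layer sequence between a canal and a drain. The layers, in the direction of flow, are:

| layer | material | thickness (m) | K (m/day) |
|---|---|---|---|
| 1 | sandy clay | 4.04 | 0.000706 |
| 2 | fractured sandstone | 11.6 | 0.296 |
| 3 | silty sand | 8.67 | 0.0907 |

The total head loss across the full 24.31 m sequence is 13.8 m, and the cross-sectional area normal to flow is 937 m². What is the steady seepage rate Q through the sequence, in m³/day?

2.21

Flow is perpendicular to layering, so the layers act in series and the equivalent K is the thickness-weighted harmonic mean.
Total thickness L = 4.04 + 11.6 + 8.67 = 24.31 m.
Σ(b_i/K_i) = 4.04/0.000706 + 11.6/0.296 + 8.67/0.0907 = 5857 d.
K_eq = L / Σ(b_i/K_i) = 24.31 / 5857 = 0.004150 m/day.
Q = K_eq · A · (Δh/L) = 0.004150 × 937 × (13.8/24.31) = 2.208 m³/day.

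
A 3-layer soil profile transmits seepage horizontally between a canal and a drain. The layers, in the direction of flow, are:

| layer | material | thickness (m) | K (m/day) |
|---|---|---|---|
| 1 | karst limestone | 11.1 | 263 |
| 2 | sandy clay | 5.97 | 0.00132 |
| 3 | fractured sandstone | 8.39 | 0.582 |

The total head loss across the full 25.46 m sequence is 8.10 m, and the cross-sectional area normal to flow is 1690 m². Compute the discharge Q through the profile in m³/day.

3.02

Flow is perpendicular to layering, so the layers act in series and the equivalent K is the thickness-weighted harmonic mean.
Total thickness L = 11.1 + 5.97 + 8.39 = 25.46 m.
Σ(b_i/K_i) = 11.1/263 + 5.97/0.00132 + 8.39/0.582 = 4537 d.
K_eq = L / Σ(b_i/K_i) = 25.46 / 4537 = 0.005611 m/day.
Q = K_eq · A · (Δh/L) = 0.005611 × 1690 × (8.10/25.46) = 3.017 m³/day.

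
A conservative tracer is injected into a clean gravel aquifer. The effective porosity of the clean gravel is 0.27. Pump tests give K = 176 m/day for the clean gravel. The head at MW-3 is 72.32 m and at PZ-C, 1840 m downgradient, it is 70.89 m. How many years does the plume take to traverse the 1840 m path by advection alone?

9.94

Hydraulic gradient i = (72.32 − 70.89) / 1840 = 1.43 / 1840 = 0.0007772.
Darcy flux q = K · i = 176.0 × 0.0007772 = 0.1368 m/day.
Seepage velocity v = q / n_e = 0.1368 / 0.27 = 0.5066 m/day.
Travel time t = L / v = 1840 / 0.5066 = 3632 days = 9.944 years.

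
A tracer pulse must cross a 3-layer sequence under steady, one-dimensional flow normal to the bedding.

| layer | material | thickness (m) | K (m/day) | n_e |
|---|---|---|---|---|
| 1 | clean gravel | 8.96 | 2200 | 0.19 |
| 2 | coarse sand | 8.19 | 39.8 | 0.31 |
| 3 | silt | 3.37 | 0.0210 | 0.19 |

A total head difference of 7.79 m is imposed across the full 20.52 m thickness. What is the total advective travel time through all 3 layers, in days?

101

With flow normal to the layers, continuity requires the same specific discharge q through every layer.
Σ(b_i/K_i) = 8.96/2200 + 8.19/39.8 + 3.37/0.0210 = 160.7 d.
q = Δh / Σ(b_i/K_i) = 7.79 / 160.7 = 0.04848 m/day.
In each layer the seepage velocity is v_i = q/n_i, so the layer transit time is t_i = b_i·n_i / q:
  layer 1 (clean gravel): t_1 = 8.96 × 0.19 / 0.04848 = 35.12 d
  layer 2 (coarse sand): t_2 = 8.19 × 0.31 / 0.04848 = 52.37 d
  layer 3 (silt): t_3 = 3.37 × 0.19 / 0.04848 = 13.21 d
Total t = Σ t_i = 100.7 days.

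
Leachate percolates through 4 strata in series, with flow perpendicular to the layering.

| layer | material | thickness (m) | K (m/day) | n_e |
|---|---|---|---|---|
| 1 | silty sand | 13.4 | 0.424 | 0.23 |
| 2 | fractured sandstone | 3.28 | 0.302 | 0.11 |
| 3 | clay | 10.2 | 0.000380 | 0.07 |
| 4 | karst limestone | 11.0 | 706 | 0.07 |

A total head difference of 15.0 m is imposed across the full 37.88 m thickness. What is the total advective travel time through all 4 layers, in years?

24.2

With flow normal to the layers, continuity requires the same specific discharge q through every layer.
Σ(b_i/K_i) = 13.4/0.424 + 3.28/0.302 + 10.2/0.000380 + 11.0/706 = 26885 d.
q = Δh / Σ(b_i/K_i) = 15.0 / 26885 = 0.0005579 m/day.
In each layer the seepage velocity is v_i = q/n_i, so the layer transit time is t_i = b_i·n_i / q:
  layer 1 (silty sand): t_1 = 13.4 × 0.23 / 0.0005579 = 5524 d
  layer 2 (fractured sandstone): t_2 = 3.28 × 0.11 / 0.0005579 = 646.7 d
  layer 3 (clay): t_3 = 10.2 × 0.07 / 0.0005579 = 1280 d
  layer 4 (karst limestone): t_4 = 11.0 × 0.07 / 0.0005579 = 1380 d
Total t = Σ t_i = 8830 days = 24.18 years.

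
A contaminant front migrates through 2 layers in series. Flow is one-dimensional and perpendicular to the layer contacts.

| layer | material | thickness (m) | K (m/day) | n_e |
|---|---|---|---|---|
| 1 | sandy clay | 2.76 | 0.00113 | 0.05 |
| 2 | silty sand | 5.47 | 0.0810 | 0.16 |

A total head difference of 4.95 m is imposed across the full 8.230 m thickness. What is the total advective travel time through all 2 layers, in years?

1.41

With flow normal to the layers, continuity requires the same specific discharge q through every layer.
Σ(b_i/K_i) = 2.76/0.00113 + 5.47/0.0810 = 2510 d.
q = Δh / Σ(b_i/K_i) = 4.95 / 2510 = 0.001972 m/day.
In each layer the seepage velocity is v_i = q/n_i, so the layer transit time is t_i = b_i·n_i / q:
  layer 1 (sandy clay): t_1 = 2.76 × 0.05 / 0.001972 = 69.98 d
  layer 2 (silty sand): t_2 = 5.47 × 0.16 / 0.001972 = 443.8 d
Total t = Σ t_i = 513.8 days = 1.407 years.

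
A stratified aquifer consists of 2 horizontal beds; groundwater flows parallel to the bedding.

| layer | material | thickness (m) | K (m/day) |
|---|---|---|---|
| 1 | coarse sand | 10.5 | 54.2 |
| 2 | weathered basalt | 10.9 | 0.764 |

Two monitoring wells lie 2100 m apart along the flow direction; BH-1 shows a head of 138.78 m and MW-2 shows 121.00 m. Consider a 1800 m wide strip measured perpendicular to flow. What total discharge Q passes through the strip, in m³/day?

Flow is parallel to layering, so each bed carries its own Darcy discharge and the transmissivities add.
Σ(K_i·b_i) = 54.2×10.5 + 0.764×10.9 = 577.4 m²/day.
Hydraulic gradient i = (138.78 − 121.00) / 2100 = 17.78 / 2100 = 0.008467.
Q = Σ(K_i·b_i) · W · i = 577.4 × 1800 × 0.008467 = 8800 m³/day.

8800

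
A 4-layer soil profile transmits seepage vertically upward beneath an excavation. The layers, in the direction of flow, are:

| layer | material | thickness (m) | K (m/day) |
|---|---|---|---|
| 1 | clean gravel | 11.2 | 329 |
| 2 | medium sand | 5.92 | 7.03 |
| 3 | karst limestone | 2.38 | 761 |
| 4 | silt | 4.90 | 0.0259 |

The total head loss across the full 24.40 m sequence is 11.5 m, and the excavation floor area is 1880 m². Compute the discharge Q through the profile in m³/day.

Flow is perpendicular to layering, so the layers act in series and the equivalent K is the thickness-weighted harmonic mean.
Total thickness L = 11.2 + 5.92 + 2.38 + 4.90 = 24.40 m.
Σ(b_i/K_i) = 11.2/329 + 5.92/7.03 + 2.38/761 + 4.90/0.0259 = 190.1 d.
K_eq = L / Σ(b_i/K_i) = 24.40 / 190.1 = 0.1284 m/day.
Q = K_eq · A · (Δh/L) = 0.1284 × 1880 × (11.5/24.40) = 113.7 m³/day.

114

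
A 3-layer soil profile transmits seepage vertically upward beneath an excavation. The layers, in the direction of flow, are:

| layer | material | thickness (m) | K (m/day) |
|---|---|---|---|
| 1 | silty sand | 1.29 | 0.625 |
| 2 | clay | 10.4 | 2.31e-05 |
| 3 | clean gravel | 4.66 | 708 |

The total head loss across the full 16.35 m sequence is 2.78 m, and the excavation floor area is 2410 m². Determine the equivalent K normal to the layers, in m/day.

Flow is perpendicular to layering, so the layers act in series and the equivalent K is the thickness-weighted harmonic mean.
Total thickness L = 1.29 + 10.4 + 4.66 = 16.35 m.
Σ(b_i/K_i) = 1.29/0.625 + 10.4/2.31e-05 + 4.66/708 = 4.502e+05 d.
K_eq = L / Σ(b_i/K_i) = 16.35 / 4.502e+05 = 3.632e-05 m/day.

3.63e-05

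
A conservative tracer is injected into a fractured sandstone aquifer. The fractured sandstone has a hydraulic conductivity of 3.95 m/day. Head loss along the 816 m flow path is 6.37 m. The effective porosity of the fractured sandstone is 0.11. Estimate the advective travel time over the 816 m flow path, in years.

7.97

Hydraulic gradient i = Δh / L = 6.37 / 816 = 0.007806.
Darcy flux q = K · i = 3.950 × 0.007806 = 0.03084 m/day.
Seepage velocity v = q / n_e = 0.03084 / 0.11 = 0.2803 m/day.
Travel time t = L / v = 816 / 0.2803 = 2911 days = 7.970 years.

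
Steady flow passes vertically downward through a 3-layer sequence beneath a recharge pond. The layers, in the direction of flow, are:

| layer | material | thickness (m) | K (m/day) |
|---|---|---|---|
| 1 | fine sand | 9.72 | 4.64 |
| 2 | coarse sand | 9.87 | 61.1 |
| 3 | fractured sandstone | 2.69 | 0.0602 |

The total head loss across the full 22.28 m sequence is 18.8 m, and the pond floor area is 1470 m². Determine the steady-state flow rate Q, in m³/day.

Flow is perpendicular to layering, so the layers act in series and the equivalent K is the thickness-weighted harmonic mean.
Total thickness L = 9.72 + 9.87 + 2.69 = 22.28 m.
Σ(b_i/K_i) = 9.72/4.64 + 9.87/61.1 + 2.69/0.0602 = 46.94 d.
K_eq = L / Σ(b_i/K_i) = 22.28 / 46.94 = 0.4746 m/day.
Q = K_eq · A · (Δh/L) = 0.4746 × 1470 × (18.8/22.28) = 588.7 m³/day.

589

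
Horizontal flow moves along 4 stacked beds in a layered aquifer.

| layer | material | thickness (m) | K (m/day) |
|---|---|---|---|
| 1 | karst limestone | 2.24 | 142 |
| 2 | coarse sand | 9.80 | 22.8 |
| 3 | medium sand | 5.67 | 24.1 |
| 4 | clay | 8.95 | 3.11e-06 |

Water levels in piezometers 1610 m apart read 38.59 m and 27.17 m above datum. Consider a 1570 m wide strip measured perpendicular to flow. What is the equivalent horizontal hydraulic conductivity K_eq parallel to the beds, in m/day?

Flow is parallel to layering, so each bed carries its own Darcy discharge and the transmissivities add.
Σ(K_i·b_i) = 142×2.24 + 22.8×9.80 + 24.1×5.67 + 3.11e-06×8.95 = 678.2 m²/day.
Total thickness b = 26.66 m, so K_eq = Σ(K_i·b_i)/b = 25.44 m/day.

25.4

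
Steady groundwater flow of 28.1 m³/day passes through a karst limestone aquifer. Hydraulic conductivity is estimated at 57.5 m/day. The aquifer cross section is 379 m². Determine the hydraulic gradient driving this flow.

0.00129

From Q = K·A·i, i = Q / (K·A) = 28.1 / (57.50 × 379.0) = 0.001289.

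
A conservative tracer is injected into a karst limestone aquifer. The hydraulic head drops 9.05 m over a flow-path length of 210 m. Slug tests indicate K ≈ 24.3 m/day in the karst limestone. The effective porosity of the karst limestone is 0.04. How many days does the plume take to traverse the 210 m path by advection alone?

Hydraulic gradient i = Δh / L = 9.05 / 210 = 0.04310.
Darcy flux q = K · i = 24.30 × 0.04310 = 1.047 m/day.
Seepage velocity v = q / n_e = 1.047 / 0.04 = 26.18 m/day.
Travel time t = L / v = 210 / 26.18 = 8.021 days.

8.02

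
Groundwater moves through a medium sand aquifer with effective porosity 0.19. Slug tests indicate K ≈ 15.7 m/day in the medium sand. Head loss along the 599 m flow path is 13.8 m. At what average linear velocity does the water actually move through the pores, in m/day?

1.90

Hydraulic gradient i = Δh / L = 13.8 / 599 = 0.02304.
Darcy flux q = K · i = 15.70 × 0.02304 = 0.3617 m/day.
Seepage velocity v = q / n_e = 0.3617 / 0.19 = 1.904 m/day.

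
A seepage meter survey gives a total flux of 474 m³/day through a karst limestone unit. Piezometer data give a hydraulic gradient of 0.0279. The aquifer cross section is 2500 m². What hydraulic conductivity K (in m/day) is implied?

6.80

Hydraulic gradient i = 0.0279.
From Q = K·A·i, K = Q / (A·i) = 474 / (2500 × 0.02790) = 6.796 m/day.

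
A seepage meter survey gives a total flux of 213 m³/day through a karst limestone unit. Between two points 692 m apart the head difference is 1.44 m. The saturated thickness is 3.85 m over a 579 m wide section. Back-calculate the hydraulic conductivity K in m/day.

Cross-sectional area A = 579 × 3.85 = 2229 m².
Hydraulic gradient i = Δh / L = 1.44 / 692 = 0.002081.
From Q = K·A·i, K = Q / (A·i) = 213 / (2229 × 0.002081) = 45.92 m/day.

45.9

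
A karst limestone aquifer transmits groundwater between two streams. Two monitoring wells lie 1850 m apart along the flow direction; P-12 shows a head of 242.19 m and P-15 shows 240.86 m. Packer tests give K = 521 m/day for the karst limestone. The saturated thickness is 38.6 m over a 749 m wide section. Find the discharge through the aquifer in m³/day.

Cross-sectional area A = 749 × 38.6 = 28911 m².
Hydraulic gradient i = (242.19 − 240.86) / 1850 = 1.33 / 1850 = 0.0007189.
Darcy's law: Q = K · A · i = 521.0 × 28911 × 0.0007189 = 10829 m³/day.

10800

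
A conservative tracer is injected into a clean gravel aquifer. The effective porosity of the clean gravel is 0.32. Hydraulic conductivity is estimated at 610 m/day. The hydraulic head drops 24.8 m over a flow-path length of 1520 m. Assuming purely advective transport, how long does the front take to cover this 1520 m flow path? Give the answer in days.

48.9

Hydraulic gradient i = Δh / L = 24.8 / 1520 = 0.01632.
Darcy flux q = K · i = 610.0 × 0.01632 = 9.953 m/day.
Seepage velocity v = q / n_e = 9.953 / 0.32 = 31.10 m/day.
Travel time t = L / v = 1520 / 31.10 = 48.87 days.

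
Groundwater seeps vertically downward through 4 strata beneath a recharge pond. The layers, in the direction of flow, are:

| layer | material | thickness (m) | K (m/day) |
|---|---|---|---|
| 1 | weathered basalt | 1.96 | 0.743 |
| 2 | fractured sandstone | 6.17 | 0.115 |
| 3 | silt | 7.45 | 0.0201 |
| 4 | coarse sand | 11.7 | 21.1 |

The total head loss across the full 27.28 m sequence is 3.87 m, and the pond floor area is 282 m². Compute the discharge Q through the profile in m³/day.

Flow is perpendicular to layering, so the layers act in series and the equivalent K is the thickness-weighted harmonic mean.
Total thickness L = 1.96 + 6.17 + 7.45 + 11.7 = 27.28 m.
Σ(b_i/K_i) = 1.96/0.743 + 6.17/0.115 + 7.45/0.0201 + 11.7/21.1 = 427.5 d.
K_eq = L / Σ(b_i/K_i) = 27.28 / 427.5 = 0.06381 m/day.
Q = K_eq · A · (Δh/L) = 0.06381 × 282 × (3.87/27.28) = 2.553 m³/day.

2.55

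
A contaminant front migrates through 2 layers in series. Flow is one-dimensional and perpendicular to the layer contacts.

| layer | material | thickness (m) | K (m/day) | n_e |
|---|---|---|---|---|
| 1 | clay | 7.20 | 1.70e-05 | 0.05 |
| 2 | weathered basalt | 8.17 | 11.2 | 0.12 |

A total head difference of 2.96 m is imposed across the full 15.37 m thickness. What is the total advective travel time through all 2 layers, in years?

With flow normal to the layers, continuity requires the same specific discharge q through every layer.
Σ(b_i/K_i) = 7.20/1.70e-05 + 8.17/11.2 = 4.235e+05 d.
q = Δh / Σ(b_i/K_i) = 2.96 / 4.235e+05 = 6.989e-06 m/day.
In each layer the seepage velocity is v_i = q/n_i, so the layer transit time is t_i = b_i·n_i / q:
  layer 1 (clay): t_1 = 7.20 × 0.05 / 6.989e-06 = 51510 d
  layer 2 (weathered basalt): t_2 = 8.17 × 0.12 / 6.989e-06 = 1.403e+05 d
Total t = Σ t_i = 1.918e+05 days = 525.1 years.

525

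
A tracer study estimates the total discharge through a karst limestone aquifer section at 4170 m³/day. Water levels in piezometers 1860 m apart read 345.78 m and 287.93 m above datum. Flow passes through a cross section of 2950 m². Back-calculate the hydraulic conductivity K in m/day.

45.4

Hydraulic gradient i = (345.78 − 287.93) / 1860 = 57.85 / 1860 = 0.03110.
From Q = K·A·i, K = Q / (A·i) = 4170 / (2950 × 0.03110) = 45.45 m/day.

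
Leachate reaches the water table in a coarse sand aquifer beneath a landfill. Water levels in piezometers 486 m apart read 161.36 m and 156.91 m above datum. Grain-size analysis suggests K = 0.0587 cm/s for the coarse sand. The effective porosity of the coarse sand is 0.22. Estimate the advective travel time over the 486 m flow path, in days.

230

Convert K: 0.0587 cm/s × 864 = 50.72 m/day.
Hydraulic gradient i = (161.36 − 156.91) / 486 = 4.45 / 486 = 0.009156.
Darcy flux q = K · i = 50.72 × 0.009156 = 0.4644 m/day.
Seepage velocity v = q / n_e = 0.4644 / 0.22 = 2.111 m/day.
Travel time t = L / v = 486 / 2.111 = 230.2 days.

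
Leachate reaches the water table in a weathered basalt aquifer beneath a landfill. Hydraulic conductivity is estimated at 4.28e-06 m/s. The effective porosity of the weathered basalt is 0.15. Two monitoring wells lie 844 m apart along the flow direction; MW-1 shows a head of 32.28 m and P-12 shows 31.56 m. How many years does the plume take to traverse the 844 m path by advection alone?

1100

Convert K: 4.28e-06 m/s × 86400 = 0.3698 m/day.
Hydraulic gradient i = (32.28 − 31.56) / 844 = 0.72 / 844 = 0.0008531.
Darcy flux q = K · i = 0.3698 × 0.0008531 = 0.0003155 m/day.
Seepage velocity v = q / n_e = 0.0003155 / 0.15 = 0.002103 m/day.
Travel time t = L / v = 844 / 0.002103 = 4.013e+05 days = 1099 years.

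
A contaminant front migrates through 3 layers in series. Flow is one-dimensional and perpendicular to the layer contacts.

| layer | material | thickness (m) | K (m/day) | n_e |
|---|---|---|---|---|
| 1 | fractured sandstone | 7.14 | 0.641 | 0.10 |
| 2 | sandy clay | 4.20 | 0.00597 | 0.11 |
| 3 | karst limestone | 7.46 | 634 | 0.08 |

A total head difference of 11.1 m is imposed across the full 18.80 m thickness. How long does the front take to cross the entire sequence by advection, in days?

With flow normal to the layers, continuity requires the same specific discharge q through every layer.
Σ(b_i/K_i) = 7.14/0.641 + 4.20/0.00597 + 7.46/634 = 714.7 d.
q = Δh / Σ(b_i/K_i) = 11.1 / 714.7 = 0.01553 m/day.
In each layer the seepage velocity is v_i = q/n_i, so the layer transit time is t_i = b_i·n_i / q:
  layer 1 (fractured sandstone): t_1 = 7.14 × 0.10 / 0.01553 = 45.97 d
  layer 2 (sandy clay): t_2 = 4.20 × 0.11 / 0.01553 = 29.75 d
  layer 3 (karst limestone): t_3 = 7.46 × 0.08 / 0.01553 = 38.42 d
Total t = Σ t_i = 114.1 days.

114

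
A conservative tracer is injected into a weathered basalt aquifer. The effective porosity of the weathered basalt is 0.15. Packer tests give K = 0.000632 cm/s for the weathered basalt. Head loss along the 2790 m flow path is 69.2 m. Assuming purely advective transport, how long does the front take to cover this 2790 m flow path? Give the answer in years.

Convert K: 0.000632 cm/s × 864 = 0.5460 m/day.
Hydraulic gradient i = Δh / L = 69.2 / 2790 = 0.02480.
Darcy flux q = K · i = 0.5460 × 0.02480 = 0.01354 m/day.
Seepage velocity v = q / n_e = 0.01354 / 0.15 = 0.09029 m/day.
Travel time t = L / v = 2790 / 0.09029 = 30900 days = 84.60 years.

84.6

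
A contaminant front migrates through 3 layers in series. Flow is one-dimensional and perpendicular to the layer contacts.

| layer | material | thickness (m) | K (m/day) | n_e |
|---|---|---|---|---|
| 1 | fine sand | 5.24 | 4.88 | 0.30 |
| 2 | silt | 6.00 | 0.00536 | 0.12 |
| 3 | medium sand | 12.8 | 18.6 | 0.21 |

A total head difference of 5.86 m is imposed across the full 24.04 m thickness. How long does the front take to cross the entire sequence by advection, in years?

2.61

With flow normal to the layers, continuity requires the same specific discharge q through every layer.
Σ(b_i/K_i) = 5.24/4.88 + 6.00/0.00536 + 12.8/18.6 = 1121 d.
q = Δh / Σ(b_i/K_i) = 5.86 / 1121 = 0.005227 m/day.
In each layer the seepage velocity is v_i = q/n_i, so the layer transit time is t_i = b_i·n_i / q:
  layer 1 (fine sand): t_1 = 5.24 × 0.30 / 0.005227 = 300.8 d
  layer 2 (silt): t_2 = 6.00 × 0.12 / 0.005227 = 137.8 d
  layer 3 (medium sand): t_3 = 12.8 × 0.21 / 0.005227 = 514.3 d
Total t = Σ t_i = 952.8 days = 2.609 years.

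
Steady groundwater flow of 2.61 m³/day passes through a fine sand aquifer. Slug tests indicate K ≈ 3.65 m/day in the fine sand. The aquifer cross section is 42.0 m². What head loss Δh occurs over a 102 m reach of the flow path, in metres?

1.74

From Q = K·A·i, i = Q / (K·A) = 2.61 / (3.650 × 42.00) = 0.01703.
Head loss Δh = i · L = 0.01703 × 102 = 1.737 m.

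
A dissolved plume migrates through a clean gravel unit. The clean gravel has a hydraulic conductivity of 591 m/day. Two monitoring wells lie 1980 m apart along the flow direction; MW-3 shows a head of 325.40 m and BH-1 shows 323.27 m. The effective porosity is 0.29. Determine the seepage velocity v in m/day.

2.19

Hydraulic gradient i = (325.40 − 323.27) / 1980 = 2.13 / 1980 = 0.001076.
Darcy flux q = K · i = 591.0 × 0.001076 = 0.6358 m/day.
Seepage velocity v = q / n_e = 0.6358 / 0.29 = 2.192 m/day.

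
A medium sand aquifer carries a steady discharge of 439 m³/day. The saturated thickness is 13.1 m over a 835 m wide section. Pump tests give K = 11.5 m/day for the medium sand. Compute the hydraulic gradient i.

0.00349

Cross-sectional area A = 835 × 13.1 = 10938 m².
From Q = K·A·i, i = Q / (K·A) = 439 / (11.50 × 10938) = 0.003490.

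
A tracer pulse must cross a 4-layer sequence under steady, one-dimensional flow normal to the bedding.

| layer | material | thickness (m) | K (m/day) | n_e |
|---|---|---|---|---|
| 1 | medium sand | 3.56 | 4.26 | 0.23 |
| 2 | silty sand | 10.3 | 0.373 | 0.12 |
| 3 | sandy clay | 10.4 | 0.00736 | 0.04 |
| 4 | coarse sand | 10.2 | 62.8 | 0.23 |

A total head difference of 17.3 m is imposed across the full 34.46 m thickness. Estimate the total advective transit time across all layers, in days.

401

With flow normal to the layers, continuity requires the same specific discharge q through every layer.
Σ(b_i/K_i) = 3.56/4.26 + 10.3/0.373 + 10.4/0.00736 + 10.2/62.8 = 1442 d.
q = Δh / Σ(b_i/K_i) = 17.3 / 1442 = 0.01200 m/day.
In each layer the seepage velocity is v_i = q/n_i, so the layer transit time is t_i = b_i·n_i / q:
  layer 1 (medium sand): t_1 = 3.56 × 0.23 / 0.01200 = 68.23 d
  layer 2 (silty sand): t_2 = 10.3 × 0.12 / 0.01200 = 103.0 d
  layer 3 (sandy clay): t_3 = 10.4 × 0.04 / 0.01200 = 34.67 d
  layer 4 (coarse sand): t_4 = 10.2 × 0.23 / 0.01200 = 195.5 d
Total t = Σ t_i = 401.4 days.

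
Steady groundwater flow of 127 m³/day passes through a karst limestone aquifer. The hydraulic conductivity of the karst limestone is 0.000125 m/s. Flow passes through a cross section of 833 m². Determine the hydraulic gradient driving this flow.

0.0141

Convert K: 0.000125 m/s × 86400 = 10.80 m/day.
From Q = K·A·i, i = Q / (K·A) = 127 / (10.80 × 833.0) = 0.01412.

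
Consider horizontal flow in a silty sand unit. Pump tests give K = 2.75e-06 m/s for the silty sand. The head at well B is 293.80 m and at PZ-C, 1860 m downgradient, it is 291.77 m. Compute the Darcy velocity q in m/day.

Convert K: 2.75e-06 m/s × 86400 = 0.2376 m/day.
Hydraulic gradient i = (293.80 − 291.77) / 1860 = 2.03 / 1860 = 0.001091.
Specific discharge q = K · i = 0.2376 × 0.001091 = 0.0002593 m/day.

0.000259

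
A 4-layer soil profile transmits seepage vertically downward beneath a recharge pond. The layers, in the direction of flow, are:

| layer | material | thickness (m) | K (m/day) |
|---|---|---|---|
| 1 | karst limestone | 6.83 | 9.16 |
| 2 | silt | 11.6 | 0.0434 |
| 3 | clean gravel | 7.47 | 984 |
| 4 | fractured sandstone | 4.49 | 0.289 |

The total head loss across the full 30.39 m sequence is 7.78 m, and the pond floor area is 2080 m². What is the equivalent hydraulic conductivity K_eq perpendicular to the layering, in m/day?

Flow is perpendicular to layering, so the layers act in series and the equivalent K is the thickness-weighted harmonic mean.
Total thickness L = 6.83 + 11.6 + 7.47 + 4.49 = 30.39 m.
Σ(b_i/K_i) = 6.83/9.16 + 11.6/0.0434 + 7.47/984 + 4.49/0.289 = 283.6 d.
K_eq = L / Σ(b_i/K_i) = 30.39 / 283.6 = 0.1072 m/day.

0.107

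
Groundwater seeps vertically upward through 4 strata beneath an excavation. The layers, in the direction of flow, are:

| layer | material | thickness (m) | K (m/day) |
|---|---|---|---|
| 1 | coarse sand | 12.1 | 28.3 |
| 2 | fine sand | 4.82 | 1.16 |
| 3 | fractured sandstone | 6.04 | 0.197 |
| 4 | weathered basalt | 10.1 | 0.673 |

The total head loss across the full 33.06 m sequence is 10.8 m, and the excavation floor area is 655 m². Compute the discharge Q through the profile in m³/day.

Flow is perpendicular to layering, so the layers act in series and the equivalent K is the thickness-weighted harmonic mean.
Total thickness L = 12.1 + 4.82 + 6.04 + 10.1 = 33.06 m.
Σ(b_i/K_i) = 12.1/28.3 + 4.82/1.16 + 6.04/0.197 + 10.1/0.673 = 50.25 d.
K_eq = L / Σ(b_i/K_i) = 33.06 / 50.25 = 0.6579 m/day.
Q = K_eq · A · (Δh/L) = 0.6579 × 655 × (10.8/33.06) = 140.8 m³/day.

141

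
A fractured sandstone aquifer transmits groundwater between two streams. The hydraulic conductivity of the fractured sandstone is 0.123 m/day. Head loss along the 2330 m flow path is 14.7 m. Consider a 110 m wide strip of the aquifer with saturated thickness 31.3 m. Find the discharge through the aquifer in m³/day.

2.67

Cross-sectional area A = 110 × 31.3 = 3443 m².
Hydraulic gradient i = Δh / L = 14.7 / 2330 = 0.006309.
Darcy's law: Q = K · A · i = 0.1230 × 3443 × 0.006309 = 2.672 m³/day.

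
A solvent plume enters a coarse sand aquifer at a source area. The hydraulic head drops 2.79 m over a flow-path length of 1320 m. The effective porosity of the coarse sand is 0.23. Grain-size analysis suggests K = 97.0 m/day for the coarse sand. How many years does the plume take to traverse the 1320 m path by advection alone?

Hydraulic gradient i = Δh / L = 2.79 / 1320 = 0.002114.
Darcy flux q = K · i = 97.00 × 0.002114 = 0.2050 m/day.
Seepage velocity v = q / n_e = 0.2050 / 0.23 = 0.8914 m/day.
Travel time t = L / v = 1320 / 0.8914 = 1481 days = 4.054 years.

4.05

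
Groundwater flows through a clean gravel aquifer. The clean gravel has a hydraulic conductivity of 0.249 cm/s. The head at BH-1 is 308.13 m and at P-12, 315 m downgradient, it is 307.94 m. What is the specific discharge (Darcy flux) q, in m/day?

Convert K: 0.249 cm/s × 864 = 215.1 m/day.
Hydraulic gradient i = (308.13 − 307.94) / 315 = 0.19 / 315 = 0.0006032.
Specific discharge q = K · i = 215.1 × 0.0006032 = 0.1298 m/day.

0.130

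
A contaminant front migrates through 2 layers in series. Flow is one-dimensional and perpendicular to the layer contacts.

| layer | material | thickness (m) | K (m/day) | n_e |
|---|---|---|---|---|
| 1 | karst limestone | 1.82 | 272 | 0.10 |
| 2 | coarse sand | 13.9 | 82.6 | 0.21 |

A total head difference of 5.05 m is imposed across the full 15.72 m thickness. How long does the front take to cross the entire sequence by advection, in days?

0.107

With flow normal to the layers, continuity requires the same specific discharge q through every layer.
Σ(b_i/K_i) = 1.82/272 + 13.9/82.6 = 0.1750 d.
q = Δh / Σ(b_i/K_i) = 5.05 / 0.1750 = 28.86 m/day.
In each layer the seepage velocity is v_i = q/n_i, so the layer transit time is t_i = b_i·n_i / q:
  layer 1 (karst limestone): t_1 = 1.82 × 0.10 / 28.86 = 0.006306 d
  layer 2 (coarse sand): t_2 = 13.9 × 0.21 / 28.86 = 0.1011 d
Total t = Σ t_i = 0.1074 days.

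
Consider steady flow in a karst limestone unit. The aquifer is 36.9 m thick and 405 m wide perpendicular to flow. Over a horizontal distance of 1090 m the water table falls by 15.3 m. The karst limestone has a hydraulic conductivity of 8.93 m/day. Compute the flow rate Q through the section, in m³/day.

1870

Cross-sectional area A = 405 × 36.9 = 14944 m².
Hydraulic gradient i = Δh / L = 15.3 / 1090 = 0.01404.
Darcy's law: Q = K · A · i = 8.930 × 14944 × 0.01404 = 1873 m³/day.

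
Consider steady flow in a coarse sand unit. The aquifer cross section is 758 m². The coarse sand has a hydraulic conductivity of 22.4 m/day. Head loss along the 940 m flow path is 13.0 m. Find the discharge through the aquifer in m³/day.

Hydraulic gradient i = Δh / L = 13.0 / 940 = 0.01383.
Darcy's law: Q = K · A · i = 22.40 × 758.0 × 0.01383 = 234.8 m³/day.

235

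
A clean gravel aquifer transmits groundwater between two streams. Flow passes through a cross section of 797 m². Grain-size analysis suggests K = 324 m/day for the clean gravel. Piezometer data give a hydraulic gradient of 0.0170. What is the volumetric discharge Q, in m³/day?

4390

Hydraulic gradient i = 0.0170.
Darcy's law: Q = K · A · i = 324.0 × 797.0 × 0.01700 = 4390 m³/day.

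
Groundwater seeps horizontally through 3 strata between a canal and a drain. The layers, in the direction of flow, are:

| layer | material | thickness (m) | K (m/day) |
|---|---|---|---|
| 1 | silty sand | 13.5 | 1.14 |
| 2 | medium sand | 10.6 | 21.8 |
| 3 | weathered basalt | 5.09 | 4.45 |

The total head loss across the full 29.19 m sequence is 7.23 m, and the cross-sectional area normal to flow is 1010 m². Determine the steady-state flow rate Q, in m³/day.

542

Flow is perpendicular to layering, so the layers act in series and the equivalent K is the thickness-weighted harmonic mean.
Total thickness L = 13.5 + 10.6 + 5.09 = 29.19 m.
Σ(b_i/K_i) = 13.5/1.14 + 10.6/21.8 + 5.09/4.45 = 13.47 d.
K_eq = L / Σ(b_i/K_i) = 29.19 / 13.47 = 2.167 m/day.
Q = K_eq · A · (Δh/L) = 2.167 × 1010 × (7.23/29.19) = 542.0 m³/day.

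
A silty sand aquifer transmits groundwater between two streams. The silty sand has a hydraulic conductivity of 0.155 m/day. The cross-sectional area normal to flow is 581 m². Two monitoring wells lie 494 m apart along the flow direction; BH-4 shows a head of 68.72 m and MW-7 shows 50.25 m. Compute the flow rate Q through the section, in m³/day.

3.37

Hydraulic gradient i = (68.72 − 50.25) / 494 = 18.47 / 494 = 0.03739.
Darcy's law: Q = K · A · i = 0.1550 × 581.0 × 0.03739 = 3.367 m³/day.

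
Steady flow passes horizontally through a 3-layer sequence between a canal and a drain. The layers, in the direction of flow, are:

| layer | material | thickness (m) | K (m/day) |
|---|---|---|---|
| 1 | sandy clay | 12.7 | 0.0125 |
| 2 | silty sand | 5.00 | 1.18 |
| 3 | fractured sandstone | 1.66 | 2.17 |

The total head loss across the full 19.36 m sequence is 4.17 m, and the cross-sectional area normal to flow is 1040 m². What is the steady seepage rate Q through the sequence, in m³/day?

4.25

Flow is perpendicular to layering, so the layers act in series and the equivalent K is the thickness-weighted harmonic mean.
Total thickness L = 12.7 + 5.00 + 1.66 = 19.36 m.
Σ(b_i/K_i) = 12.7/0.0125 + 5.00/1.18 + 1.66/2.17 = 1021 d.
K_eq = L / Σ(b_i/K_i) = 19.36 / 1021 = 0.01896 m/day.
Q = K_eq · A · (Δh/L) = 0.01896 × 1040 × (4.17/19.36) = 4.248 m³/day.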